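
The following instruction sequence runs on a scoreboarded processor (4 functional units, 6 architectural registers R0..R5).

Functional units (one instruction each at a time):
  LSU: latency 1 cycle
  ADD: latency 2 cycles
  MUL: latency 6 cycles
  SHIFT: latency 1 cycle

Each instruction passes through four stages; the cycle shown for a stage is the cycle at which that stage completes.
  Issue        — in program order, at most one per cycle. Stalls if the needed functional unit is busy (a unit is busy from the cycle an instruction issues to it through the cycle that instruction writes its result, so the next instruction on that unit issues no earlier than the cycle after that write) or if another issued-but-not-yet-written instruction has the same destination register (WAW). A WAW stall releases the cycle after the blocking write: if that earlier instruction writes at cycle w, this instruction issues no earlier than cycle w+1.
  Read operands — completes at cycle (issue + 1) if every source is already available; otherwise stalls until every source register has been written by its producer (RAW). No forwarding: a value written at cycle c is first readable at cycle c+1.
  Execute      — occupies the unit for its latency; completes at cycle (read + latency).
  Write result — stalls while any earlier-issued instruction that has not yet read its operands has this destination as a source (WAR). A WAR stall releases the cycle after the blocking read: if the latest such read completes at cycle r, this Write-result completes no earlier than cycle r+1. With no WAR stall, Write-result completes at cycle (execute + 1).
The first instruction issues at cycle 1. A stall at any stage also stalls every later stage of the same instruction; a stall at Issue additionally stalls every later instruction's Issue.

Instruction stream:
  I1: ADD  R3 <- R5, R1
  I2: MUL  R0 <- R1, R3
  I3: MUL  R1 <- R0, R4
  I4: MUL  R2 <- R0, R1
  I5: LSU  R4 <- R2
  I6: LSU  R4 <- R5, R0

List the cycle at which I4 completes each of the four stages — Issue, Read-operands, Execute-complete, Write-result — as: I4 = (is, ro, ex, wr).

cycle 1: I1→ADD
cycle 2: I1 RO · I2→MUL
cycle 4: I1 EX
cycle 5: I1 WR R3
cycle 6: I2 RO
cycle 12: I2 EX
cycle 13: I2 WR R0
cycle 14: I3→MUL
cycle 15: I3 RO
cycle 21: I3 EX
cycle 22: I3 WR R1
cycle 23: I4→MUL
cycle 24: I4 RO · I5→LSU
cycle 30: I4 EX
cycle 31: I4 WR R2
cycle 32: I5 RO
cycle 33: I5 EX
cycle 34: I5 WR R4
cycle 35: I6→LSU
cycle 36: I6 RO
cycle 37: I6 EX
cycle 38: I6 WR R4

I4 = (23, 24, 30, 31)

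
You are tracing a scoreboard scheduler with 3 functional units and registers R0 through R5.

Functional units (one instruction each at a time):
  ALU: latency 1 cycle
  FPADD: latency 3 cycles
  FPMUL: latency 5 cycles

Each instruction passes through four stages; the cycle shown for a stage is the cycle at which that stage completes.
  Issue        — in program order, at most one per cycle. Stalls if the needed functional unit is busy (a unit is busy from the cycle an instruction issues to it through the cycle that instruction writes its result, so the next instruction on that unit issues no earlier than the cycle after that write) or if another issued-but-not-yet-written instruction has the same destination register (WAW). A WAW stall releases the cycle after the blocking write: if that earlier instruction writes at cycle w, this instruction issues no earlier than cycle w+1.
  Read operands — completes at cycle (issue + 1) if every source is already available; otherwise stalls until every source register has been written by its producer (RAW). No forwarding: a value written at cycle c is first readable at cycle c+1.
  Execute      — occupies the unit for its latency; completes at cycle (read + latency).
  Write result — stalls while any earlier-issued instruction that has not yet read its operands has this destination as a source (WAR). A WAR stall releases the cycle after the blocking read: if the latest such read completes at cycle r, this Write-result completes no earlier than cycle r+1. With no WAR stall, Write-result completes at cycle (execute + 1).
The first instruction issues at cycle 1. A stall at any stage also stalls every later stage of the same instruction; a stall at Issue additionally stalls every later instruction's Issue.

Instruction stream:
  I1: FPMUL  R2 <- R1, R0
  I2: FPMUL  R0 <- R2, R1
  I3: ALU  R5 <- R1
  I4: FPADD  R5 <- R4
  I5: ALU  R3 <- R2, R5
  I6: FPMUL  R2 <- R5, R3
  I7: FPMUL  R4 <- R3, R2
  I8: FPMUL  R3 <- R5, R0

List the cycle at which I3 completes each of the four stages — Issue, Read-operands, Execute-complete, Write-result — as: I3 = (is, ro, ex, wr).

c1: issue I1 (FPMUL)
c2: I1 read-ops
c7: I1 finished on FPMUL
c8: I1→R2
c9: issue I2 (FPMUL)
c10: I2 read-ops; issue I3 (ALU)
c11: I3 read-ops
c12: I3 finished on ALU
c13: I3→R5
c14: issue I4 (FPADD)
c15: I2 finished on FPMUL; I4 read-ops; issue I5 (ALU)
c16: I2→R0
c17: issue I6 (FPMUL)
c18: I4 finished on FPADD
c19: I4→R5
c20: I5 read-ops
c21: I5 finished on ALU
c22: I5→R3
c23: I6 read-ops
c28: I6 finished on FPMUL
c29: I6→R2
c30: issue I7 (FPMUL)
c31: I7 read-ops
c36: I7 finished on FPMUL
c37: I7→R4
c38: issue I8 (FPMUL)
c39: I8 read-ops
c44: I8 finished on FPMUL
c45: I8→R3

I3 = (10, 11, 12, 13)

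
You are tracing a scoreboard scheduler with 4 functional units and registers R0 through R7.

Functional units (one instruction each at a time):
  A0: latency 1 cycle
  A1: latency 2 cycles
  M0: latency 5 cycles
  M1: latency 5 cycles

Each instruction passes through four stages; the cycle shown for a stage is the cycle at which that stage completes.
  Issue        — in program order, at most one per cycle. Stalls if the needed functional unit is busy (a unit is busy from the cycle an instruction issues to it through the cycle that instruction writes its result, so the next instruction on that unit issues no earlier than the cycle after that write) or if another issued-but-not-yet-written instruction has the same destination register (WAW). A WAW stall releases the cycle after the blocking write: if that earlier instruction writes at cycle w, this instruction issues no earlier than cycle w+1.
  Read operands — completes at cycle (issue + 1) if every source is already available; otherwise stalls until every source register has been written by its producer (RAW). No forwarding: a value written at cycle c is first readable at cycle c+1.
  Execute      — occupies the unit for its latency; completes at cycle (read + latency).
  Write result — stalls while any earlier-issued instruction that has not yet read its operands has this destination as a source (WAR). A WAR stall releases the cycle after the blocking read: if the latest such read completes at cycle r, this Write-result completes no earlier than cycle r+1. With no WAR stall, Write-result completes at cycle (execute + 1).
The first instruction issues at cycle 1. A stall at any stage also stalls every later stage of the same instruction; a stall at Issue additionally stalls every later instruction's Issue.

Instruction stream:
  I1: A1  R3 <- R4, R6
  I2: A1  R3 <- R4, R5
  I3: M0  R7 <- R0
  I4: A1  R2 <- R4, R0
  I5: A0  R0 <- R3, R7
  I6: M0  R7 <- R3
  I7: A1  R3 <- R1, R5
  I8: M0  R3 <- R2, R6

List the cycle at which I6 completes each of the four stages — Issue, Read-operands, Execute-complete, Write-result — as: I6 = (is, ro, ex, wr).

I6 = (15, 16, 21, 22)

1) issue 1, read 2, done 4, write 5
2) issue 6, read 7, done 9, write 10  <struct: A1 busy until I1 writes@5>
3) issue 7, read 8, done 13, write 14
4) issue 11, read 12, done 14, write 15  <struct: A1 busy until I2 writes@10>
5) issue 12, read 15, done 16, write 17  <RAW R7: wait I3 write@14>
6) issue 15, read 16, done 21, write 22  <struct: M0 busy until I3 writes@14>
7) issue 16, read 17, done 19, write 20
8) issue 23, read 24, done 29, write 30  <struct: M0 busy until I6 writes@22>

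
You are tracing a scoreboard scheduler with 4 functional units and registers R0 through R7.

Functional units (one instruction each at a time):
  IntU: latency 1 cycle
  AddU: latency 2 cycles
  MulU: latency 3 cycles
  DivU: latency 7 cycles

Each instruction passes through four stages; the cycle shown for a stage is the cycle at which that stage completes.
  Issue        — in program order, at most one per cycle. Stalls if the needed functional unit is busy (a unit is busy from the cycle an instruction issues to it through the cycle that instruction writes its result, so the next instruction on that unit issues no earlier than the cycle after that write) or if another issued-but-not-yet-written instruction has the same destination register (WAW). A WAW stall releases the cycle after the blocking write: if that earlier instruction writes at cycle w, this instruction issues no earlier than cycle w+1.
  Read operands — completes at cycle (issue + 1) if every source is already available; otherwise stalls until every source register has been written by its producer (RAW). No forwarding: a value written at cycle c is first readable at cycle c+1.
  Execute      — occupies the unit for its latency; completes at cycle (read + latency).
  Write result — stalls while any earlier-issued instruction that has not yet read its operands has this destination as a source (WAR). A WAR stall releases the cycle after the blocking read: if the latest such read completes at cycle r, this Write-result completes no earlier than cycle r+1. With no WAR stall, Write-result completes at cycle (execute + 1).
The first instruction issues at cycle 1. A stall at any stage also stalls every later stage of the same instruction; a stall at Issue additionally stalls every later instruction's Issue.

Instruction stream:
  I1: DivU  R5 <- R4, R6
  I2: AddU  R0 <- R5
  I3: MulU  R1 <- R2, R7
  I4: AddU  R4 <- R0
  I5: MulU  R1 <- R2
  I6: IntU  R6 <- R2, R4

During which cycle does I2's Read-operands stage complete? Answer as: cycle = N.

cycle = 11

1) issue 1, read 2, done 9, write 10
2) issue 2, read 11, done 13, write 14  <RAW R5: wait I1 write@10>
3) issue 3, read 4, done 7, write 8
4) issue 15, read 16, done 18, write 19  <struct: AddU busy until I2 writes@14>
5) issue 16, read 17, done 20, write 21
6) issue 17, read 20, done 21, write 22  <RAW R4: wait I4 write@19>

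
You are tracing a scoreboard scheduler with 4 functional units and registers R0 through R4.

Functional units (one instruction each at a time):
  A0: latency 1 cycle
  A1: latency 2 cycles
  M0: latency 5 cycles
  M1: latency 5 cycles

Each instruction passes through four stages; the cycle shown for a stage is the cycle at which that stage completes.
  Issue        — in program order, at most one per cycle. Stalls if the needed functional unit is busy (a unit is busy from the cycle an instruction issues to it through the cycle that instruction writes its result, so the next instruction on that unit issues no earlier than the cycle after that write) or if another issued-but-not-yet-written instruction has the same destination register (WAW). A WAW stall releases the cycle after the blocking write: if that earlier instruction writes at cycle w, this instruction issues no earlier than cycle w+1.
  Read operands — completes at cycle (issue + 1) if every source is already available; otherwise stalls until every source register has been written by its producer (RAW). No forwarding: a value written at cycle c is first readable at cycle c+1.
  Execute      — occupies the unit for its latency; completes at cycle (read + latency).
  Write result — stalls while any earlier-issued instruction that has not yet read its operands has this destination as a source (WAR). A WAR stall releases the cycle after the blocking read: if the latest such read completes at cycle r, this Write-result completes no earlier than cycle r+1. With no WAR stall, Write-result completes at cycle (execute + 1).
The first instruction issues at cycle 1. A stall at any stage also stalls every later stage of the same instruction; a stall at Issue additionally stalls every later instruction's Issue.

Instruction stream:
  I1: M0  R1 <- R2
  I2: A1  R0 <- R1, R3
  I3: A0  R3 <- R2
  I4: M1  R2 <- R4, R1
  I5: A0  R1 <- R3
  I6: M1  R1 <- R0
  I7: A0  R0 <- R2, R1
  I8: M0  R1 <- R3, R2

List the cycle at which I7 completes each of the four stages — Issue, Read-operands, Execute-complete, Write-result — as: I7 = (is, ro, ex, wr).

I7 = (17, 24, 25, 26)

I1  is:1  ro:2  ex:7  wr:8
I2  is:2  ro:9  ex:11  wr:12  — RAW R1: wait I1 write@8
I3  is:3  ro:4  ex:5  wr:10  — WAR R3: wait I2 read@9
I4  is:4  ro:9  ex:14  wr:15  — RAW R1: wait I1 write@8
I5  is:11  ro:12  ex:13  wr:14  — struct: A0 busy until I3 writes@10
I6  is:16  ro:17  ex:22  wr:23  — struct: M1 busy until I4 writes@15
I7  is:17  ro:24  ex:25  wr:26  — RAW R1: wait I6 write@23
I8  is:24  ro:25  ex:30  wr:31  — WAW R1: wait I6 write@23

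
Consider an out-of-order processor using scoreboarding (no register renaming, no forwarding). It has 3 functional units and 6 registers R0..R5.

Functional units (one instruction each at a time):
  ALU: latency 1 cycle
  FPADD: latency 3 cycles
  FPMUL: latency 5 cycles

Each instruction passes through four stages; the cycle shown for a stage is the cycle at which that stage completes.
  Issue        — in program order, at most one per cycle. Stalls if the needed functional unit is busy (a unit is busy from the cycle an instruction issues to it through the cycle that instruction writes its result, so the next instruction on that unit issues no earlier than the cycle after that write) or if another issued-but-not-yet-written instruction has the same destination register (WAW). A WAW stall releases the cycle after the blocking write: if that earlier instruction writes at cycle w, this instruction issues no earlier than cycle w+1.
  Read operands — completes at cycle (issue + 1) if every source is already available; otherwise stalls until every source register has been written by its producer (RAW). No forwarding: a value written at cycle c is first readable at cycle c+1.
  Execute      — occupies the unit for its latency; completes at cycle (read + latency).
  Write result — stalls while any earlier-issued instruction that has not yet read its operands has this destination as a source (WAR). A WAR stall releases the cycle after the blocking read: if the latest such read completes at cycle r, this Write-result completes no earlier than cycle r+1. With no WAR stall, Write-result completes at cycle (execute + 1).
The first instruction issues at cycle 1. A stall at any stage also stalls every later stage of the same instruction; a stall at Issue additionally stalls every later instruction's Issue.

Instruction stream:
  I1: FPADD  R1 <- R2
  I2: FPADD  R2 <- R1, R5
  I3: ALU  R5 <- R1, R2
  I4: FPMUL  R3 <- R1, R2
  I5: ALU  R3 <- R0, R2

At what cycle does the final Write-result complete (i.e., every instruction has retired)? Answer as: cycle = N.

I1  is:1  ro:2  ex:5  wr:6
I2  is:7  ro:8  ex:11  wr:12  — struct: FPADD busy until I1 writes@6
I3  is:8  ro:13  ex:14  wr:15  — RAW R2: wait I2 write@12
I4  is:9  ro:13  ex:18  wr:19  — RAW R2: wait I2 write@12
I5  is:20  ro:21  ex:22  wr:23  — WAW R3: wait I4 write@19

cycle = 23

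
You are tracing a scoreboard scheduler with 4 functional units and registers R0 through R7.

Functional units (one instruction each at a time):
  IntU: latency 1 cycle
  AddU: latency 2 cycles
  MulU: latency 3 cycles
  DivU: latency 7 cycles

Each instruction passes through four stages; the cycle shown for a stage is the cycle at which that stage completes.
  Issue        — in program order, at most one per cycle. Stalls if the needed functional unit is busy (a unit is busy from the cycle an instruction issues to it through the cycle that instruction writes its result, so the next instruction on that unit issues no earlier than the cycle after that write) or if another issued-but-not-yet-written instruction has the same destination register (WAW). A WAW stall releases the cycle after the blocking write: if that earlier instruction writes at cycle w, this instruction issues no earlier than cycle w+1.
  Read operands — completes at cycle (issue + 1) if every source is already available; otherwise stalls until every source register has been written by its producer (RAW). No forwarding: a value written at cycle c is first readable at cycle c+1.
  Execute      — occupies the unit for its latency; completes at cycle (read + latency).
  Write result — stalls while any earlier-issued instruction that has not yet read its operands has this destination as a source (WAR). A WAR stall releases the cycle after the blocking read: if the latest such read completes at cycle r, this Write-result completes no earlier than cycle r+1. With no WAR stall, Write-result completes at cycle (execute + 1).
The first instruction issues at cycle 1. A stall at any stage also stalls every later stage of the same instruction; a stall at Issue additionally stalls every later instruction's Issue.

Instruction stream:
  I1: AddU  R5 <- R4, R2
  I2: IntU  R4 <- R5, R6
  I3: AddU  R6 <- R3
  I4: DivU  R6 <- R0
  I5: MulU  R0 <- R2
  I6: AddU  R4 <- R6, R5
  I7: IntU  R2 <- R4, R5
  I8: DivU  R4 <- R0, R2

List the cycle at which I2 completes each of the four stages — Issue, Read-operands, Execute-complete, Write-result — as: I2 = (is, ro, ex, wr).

I1 -> (1, 2, 4, 5)
I2 -> (2, 6, 7, 8)  // RAW R5: wait I1 write@5
I3 -> (6, 7, 9, 10)  // struct: AddU busy until I1 writes@5
I4 -> (11, 12, 19, 20)  // WAW R6: wait I3 write@10
I5 -> (12, 13, 16, 17)
I6 -> (13, 21, 23, 24)  // RAW R6: wait I4 write@20
I7 -> (14, 25, 26, 27)  // RAW R4: wait I6 write@24
I8 -> (25, 28, 35, 36)  // WAW R4: wait I6 write@24, RAW R2: wait I7 write@27

I2 = (2, 6, 7, 8)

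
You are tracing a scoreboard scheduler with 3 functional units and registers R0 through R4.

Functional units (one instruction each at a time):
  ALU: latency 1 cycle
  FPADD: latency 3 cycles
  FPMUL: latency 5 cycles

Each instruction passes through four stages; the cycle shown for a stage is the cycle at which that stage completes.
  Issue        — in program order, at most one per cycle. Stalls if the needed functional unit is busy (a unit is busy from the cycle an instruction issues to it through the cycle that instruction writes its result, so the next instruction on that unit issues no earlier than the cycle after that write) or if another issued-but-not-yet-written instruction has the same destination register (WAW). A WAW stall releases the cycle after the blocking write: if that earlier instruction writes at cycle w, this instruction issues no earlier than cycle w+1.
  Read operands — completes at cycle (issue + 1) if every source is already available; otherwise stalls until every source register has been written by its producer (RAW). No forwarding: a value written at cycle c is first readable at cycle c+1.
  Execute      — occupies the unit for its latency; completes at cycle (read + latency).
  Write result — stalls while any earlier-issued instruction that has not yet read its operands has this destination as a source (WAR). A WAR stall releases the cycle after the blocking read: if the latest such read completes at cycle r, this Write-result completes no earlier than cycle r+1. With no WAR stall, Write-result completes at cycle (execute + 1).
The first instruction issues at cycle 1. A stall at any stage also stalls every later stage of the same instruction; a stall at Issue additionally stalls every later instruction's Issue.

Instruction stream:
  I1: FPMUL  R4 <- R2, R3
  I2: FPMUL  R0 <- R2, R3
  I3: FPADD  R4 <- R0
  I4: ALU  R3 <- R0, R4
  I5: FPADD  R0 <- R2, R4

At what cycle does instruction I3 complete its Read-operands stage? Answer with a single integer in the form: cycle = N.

cycle 1: I1 issues→FPMUL
cycle 2: I1 reads
cycle 7: I1 exec-done
cycle 8: I1 writes R4
cycle 9: I2 issues→FPMUL
cycle 10: I2 reads; I3 issues→FPADD
cycle 11: I4 issues→ALU
cycle 15: I2 exec-done
cycle 16: I2 writes R0
cycle 17: I3 reads
cycle 20: I3 exec-done
cycle 21: I3 writes R4
cycle 22: I4 reads; I5 issues→FPADD
cycle 23: I4 exec-done; I5 reads
cycle 24: I4 writes R3
cycle 26: I5 exec-done
cycle 27: I5 writes R0

cycle = 17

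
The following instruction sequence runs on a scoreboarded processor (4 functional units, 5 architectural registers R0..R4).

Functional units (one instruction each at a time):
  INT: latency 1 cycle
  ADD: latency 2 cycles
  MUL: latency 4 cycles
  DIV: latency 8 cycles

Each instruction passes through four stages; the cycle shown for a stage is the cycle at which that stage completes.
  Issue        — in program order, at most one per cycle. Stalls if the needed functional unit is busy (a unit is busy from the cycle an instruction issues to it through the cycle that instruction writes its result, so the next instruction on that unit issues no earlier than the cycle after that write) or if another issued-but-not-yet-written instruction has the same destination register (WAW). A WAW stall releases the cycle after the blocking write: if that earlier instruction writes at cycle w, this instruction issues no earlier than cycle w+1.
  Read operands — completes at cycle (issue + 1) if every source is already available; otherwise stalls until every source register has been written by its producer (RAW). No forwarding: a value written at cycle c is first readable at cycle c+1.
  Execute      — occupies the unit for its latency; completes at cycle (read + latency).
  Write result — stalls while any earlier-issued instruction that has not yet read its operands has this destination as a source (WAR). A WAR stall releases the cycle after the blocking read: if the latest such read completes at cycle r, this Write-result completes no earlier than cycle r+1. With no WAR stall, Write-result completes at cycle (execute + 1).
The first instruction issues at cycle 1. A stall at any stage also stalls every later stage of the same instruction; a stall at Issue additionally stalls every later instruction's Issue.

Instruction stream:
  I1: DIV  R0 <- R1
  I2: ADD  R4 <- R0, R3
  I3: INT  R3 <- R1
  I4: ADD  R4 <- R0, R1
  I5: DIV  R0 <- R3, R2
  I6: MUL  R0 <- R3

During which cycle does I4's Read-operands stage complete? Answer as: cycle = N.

cycle 1: I1→DIV
cycle 2: I1 RO · I2→ADD
cycle 3: I3→INT
cycle 4: I3 RO
cycle 5: I3 EX
cycle 10: I1 EX
cycle 11: I1 WR R0
cycle 12: I2 RO
cycle 13: I3 WR R3
cycle 14: I2 EX
cycle 15: I2 WR R4
cycle 16: I4→ADD
cycle 17: I4 RO · I5→DIV
cycle 18: I5 RO
cycle 19: I4 EX
cycle 20: I4 WR R4
cycle 26: I5 EX
cycle 27: I5 WR R0
cycle 28: I6→MUL
cycle 29: I6 RO
cycle 33: I6 EX
cycle 34: I6 WR R0

cycle = 17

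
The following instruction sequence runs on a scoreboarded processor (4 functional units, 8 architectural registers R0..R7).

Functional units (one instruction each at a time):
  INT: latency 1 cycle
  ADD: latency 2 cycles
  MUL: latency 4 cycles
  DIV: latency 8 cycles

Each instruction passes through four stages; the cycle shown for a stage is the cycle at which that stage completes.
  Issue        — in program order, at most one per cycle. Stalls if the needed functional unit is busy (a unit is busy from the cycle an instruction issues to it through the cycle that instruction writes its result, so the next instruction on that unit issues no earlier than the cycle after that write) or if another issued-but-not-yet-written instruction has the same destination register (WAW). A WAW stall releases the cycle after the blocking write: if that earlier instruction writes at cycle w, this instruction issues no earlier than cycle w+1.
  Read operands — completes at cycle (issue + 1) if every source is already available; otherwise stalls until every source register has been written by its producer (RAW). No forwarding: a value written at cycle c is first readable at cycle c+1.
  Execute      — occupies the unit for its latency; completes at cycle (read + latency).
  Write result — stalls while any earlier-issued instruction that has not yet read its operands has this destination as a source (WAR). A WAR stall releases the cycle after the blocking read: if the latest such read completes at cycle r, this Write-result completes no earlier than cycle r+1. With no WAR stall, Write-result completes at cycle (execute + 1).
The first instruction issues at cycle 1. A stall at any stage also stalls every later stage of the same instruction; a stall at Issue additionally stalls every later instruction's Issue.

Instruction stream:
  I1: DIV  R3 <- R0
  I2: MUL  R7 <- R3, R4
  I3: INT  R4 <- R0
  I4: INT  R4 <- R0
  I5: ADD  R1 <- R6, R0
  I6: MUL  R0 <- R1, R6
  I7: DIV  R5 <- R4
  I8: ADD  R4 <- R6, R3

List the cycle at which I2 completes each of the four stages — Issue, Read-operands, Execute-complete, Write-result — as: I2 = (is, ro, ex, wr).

I2 = (2, 12, 16, 17)

I1  is:1  ro:2  ex:10  wr:11
I2  is:2  ro:12  ex:16  wr:17  — RAW R3: wait I1 write@11
I3  is:3  ro:4  ex:5  wr:13  — WAR R4: wait I2 read@12
I4  is:14  ro:15  ex:16  wr:17  — struct: INT busy until I3 writes@13
I5  is:15  ro:16  ex:18  wr:19
I6  is:18  ro:20  ex:24  wr:25  — struct: MUL busy until I2 writes@17, RAW R1: wait I5 write@19
I7  is:19  ro:20  ex:28  wr:29
I8  is:20  ro:21  ex:23  wr:24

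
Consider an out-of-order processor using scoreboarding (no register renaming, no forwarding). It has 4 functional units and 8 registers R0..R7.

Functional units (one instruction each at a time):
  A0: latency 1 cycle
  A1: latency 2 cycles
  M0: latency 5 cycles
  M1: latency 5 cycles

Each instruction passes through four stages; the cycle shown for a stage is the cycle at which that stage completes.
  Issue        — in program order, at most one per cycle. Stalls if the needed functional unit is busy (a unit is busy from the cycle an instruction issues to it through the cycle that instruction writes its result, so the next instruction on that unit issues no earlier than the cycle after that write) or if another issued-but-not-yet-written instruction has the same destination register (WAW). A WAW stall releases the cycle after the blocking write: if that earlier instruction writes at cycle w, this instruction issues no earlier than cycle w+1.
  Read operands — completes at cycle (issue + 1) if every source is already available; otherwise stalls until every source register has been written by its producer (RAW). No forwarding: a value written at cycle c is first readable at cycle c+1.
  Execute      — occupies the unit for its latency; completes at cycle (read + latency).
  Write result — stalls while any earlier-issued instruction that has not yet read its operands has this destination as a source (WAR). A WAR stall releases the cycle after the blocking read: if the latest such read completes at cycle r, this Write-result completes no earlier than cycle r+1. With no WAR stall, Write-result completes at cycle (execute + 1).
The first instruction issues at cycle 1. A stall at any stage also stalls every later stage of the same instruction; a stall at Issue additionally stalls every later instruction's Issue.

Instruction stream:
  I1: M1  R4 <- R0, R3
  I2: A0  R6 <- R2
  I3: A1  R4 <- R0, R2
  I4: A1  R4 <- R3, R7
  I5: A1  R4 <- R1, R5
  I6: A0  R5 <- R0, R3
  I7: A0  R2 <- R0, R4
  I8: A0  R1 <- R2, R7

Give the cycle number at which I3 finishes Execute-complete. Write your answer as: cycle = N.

I1  is:1  ro:2  ex:7  wr:8
I2  is:2  ro:3  ex:4  wr:5
I3  is:9  ro:10  ex:12  wr:13  — WAW R4: wait I1 write@8
I4  is:14  ro:15  ex:17  wr:18  — struct: A1 busy until I3 writes@13
I5  is:19  ro:20  ex:22  wr:23  — struct: A1 busy until I4 writes@18
I6  is:20  ro:21  ex:22  wr:23
I7  is:24  ro:25  ex:26  wr:27  — struct: A0 busy until I6 writes@23
I8  is:28  ro:29  ex:30  wr:31  — struct: A0 busy until I7 writes@27

cycle = 12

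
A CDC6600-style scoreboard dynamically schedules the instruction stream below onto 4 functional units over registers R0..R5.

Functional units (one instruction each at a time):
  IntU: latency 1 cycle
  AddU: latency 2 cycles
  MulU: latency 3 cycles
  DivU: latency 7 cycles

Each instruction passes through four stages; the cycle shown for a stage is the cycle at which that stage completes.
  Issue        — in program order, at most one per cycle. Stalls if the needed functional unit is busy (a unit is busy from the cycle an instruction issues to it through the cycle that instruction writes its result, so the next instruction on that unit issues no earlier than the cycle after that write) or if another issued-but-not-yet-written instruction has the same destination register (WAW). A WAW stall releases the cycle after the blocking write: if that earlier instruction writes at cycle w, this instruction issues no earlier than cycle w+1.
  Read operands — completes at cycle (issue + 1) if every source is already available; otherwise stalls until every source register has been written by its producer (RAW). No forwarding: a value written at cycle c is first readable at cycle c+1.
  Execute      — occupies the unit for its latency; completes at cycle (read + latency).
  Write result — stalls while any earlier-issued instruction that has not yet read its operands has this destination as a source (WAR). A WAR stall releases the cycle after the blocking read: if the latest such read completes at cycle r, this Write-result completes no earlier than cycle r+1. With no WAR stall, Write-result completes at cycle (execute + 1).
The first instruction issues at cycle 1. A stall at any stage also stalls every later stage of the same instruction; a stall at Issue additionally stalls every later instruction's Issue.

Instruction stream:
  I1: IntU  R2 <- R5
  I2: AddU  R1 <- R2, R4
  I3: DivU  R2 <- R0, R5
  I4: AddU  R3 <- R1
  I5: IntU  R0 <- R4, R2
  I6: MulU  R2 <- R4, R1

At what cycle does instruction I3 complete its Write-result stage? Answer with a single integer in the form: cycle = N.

  I1 | 1 | 2 | 3 | 4
  I2 | 2 | 5 | 7 | 8   RAW R2: wait I1 write@4
  I3 | 5 | 6 | 13 | 14   WAW R2: wait I1 write@4
  I4 | 9 | 10 | 12 | 13   struct: AddU busy until I2 writes@8
  I5 | 10 | 15 | 16 | 17   RAW R2: wait I3 write@14
  I6 | 15 | 16 | 19 | 20   WAW R2: wait I3 write@14

cycle = 14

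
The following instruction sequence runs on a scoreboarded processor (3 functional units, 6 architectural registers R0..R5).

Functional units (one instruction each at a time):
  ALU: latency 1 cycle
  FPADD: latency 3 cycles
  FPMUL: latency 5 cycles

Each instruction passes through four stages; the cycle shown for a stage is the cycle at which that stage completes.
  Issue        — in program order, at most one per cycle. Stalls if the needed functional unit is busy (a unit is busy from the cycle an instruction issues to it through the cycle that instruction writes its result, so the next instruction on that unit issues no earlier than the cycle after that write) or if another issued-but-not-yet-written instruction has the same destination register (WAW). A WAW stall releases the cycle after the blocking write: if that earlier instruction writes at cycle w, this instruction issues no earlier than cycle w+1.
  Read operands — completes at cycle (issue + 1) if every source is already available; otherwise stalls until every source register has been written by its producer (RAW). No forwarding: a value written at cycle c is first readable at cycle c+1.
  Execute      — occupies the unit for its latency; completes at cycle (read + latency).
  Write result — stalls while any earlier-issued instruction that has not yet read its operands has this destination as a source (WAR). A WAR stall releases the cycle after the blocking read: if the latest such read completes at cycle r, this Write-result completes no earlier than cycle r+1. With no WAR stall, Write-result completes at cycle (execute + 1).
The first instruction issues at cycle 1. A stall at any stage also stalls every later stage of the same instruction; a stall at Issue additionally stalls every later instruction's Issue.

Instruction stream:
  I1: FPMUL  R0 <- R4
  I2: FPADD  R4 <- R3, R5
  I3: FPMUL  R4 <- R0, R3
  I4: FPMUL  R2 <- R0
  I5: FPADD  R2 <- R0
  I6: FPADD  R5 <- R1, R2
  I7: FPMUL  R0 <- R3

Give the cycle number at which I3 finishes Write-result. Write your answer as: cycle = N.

cycle = 16

t=1  issue I1 (FPMUL)
t=2  I1 read-ops | issue I2 (FPADD)
t=3  I2 read-ops
t=6  I2 finished on FPADD
t=7  I1 finished on FPMUL | I2→R4
t=8  I1→R0
t=9  issue I3 (FPMUL)
t=10  I3 read-ops
t=15  I3 finished on FPMUL
t=16  I3→R4
t=17  issue I4 (FPMUL)
t=18  I4 read-ops
t=23  I4 finished on FPMUL
t=24  I4→R2
t=25  issue I5 (FPADD)
t=26  I5 read-ops
t=29  I5 finished on FPADD
t=30  I5→R2
t=31  issue I6 (FPADD)
t=32  I6 read-ops | issue I7 (FPMUL)
t=33  I7 read-ops
t=35  I6 finished on FPADD
t=36  I6→R5
t=38  I7 finished on FPMUL
t=39  I7→R0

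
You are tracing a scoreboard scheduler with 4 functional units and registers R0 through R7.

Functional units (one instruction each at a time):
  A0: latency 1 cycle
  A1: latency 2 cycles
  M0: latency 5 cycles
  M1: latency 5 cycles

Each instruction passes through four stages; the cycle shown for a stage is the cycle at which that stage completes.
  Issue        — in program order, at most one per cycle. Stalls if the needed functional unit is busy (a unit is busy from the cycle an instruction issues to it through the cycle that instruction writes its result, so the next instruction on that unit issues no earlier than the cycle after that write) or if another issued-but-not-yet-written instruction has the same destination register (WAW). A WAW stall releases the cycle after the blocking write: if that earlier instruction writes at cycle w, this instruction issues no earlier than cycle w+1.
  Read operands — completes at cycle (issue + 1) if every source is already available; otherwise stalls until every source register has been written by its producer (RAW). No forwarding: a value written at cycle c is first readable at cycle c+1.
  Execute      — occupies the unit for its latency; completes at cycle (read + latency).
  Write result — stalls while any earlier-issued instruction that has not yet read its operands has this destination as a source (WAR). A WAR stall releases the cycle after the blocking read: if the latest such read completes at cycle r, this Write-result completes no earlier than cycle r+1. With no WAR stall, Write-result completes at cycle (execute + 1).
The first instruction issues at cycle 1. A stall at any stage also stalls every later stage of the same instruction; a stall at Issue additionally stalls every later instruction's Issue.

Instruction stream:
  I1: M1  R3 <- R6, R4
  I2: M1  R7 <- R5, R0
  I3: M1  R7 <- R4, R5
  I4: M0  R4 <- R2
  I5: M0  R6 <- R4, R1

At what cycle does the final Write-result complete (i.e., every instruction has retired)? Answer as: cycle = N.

[1] issue I1 (M1)
[2] I1 read-ops
[7] I1 finished on M1
[8] I1→R3
[9] issue I2 (M1)
[10] I2 read-ops
[15] I2 finished on M1
[16] I2→R7
[17] issue I3 (M1)
[18] I3 read-ops · issue I4 (M0)
[19] I4 read-ops
[23] I3 finished on M1
[24] I3→R7 · I4 finished on M0
[25] I4→R4
[26] issue I5 (M0)
[27] I5 read-ops
[32] I5 finished on M0
[33] I5→R6

cycle = 33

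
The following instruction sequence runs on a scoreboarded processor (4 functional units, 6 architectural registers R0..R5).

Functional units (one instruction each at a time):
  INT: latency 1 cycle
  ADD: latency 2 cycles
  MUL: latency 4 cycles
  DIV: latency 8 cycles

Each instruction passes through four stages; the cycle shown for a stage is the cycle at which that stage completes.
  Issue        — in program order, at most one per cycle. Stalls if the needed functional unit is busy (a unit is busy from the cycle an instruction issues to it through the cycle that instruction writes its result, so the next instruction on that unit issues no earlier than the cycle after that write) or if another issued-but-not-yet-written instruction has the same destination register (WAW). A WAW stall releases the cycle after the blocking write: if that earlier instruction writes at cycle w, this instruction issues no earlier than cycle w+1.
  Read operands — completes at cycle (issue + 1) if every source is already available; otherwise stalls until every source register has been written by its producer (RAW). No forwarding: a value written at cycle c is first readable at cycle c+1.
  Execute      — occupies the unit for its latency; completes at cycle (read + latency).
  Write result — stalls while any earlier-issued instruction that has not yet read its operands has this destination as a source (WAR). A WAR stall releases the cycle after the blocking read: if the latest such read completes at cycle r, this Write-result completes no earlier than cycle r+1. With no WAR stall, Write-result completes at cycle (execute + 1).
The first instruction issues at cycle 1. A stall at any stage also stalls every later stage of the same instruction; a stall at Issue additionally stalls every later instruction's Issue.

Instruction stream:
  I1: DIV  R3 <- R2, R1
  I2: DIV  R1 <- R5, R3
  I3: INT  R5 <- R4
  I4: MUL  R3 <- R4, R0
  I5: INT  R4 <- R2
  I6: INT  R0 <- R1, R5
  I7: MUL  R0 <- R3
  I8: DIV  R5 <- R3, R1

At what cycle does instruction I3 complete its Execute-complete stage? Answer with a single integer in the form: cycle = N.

[I1] 1/2/10/11
[I2] 12/13/21/22  (struct: DIV busy until I1 writes@11)
[I3] 13/14/15/16
[I4] 14/15/19/20
[I5] 17/18/19/20  (struct: INT busy until I3 writes@16)
[I6] 21/23/24/25  (struct: INT busy until I5 writes@20; RAW R1: wait I2 write@22)
[I7] 26/27/31/32  (WAW R0: wait I6 write@25)
[I8] 27/28/36/37

cycle = 15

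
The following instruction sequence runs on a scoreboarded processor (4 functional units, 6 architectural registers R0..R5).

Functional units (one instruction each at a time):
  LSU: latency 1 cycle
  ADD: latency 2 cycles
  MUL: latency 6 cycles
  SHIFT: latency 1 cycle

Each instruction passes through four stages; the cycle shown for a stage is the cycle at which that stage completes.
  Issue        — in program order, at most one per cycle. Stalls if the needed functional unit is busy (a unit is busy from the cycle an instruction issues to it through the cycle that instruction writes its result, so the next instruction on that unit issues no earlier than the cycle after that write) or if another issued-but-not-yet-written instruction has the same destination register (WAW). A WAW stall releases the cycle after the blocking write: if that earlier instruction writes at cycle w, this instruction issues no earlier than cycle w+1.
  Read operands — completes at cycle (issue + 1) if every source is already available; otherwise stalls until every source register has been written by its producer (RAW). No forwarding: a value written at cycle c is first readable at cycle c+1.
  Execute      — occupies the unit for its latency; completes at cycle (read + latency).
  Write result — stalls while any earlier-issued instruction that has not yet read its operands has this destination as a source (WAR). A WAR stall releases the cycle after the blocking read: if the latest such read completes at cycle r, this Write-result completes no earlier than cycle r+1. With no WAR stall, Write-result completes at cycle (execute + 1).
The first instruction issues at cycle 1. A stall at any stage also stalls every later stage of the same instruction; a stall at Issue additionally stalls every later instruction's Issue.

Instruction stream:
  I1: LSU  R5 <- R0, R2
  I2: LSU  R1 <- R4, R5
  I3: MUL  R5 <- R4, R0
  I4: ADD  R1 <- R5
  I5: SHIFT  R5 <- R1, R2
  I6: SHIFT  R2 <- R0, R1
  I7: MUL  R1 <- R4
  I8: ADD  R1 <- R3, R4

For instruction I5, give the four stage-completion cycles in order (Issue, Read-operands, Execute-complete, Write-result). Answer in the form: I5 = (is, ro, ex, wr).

I5 = (15, 19, 20, 21)

I1: IS=1 RO=2 EX=3 WR=4
I2: IS=5 RO=6 EX=7 WR=8  [struct: LSU busy until I1 writes@4]
I3: IS=6 RO=7 EX=13 WR=14
I4: IS=9 RO=15 EX=17 WR=18  [WAW R1: wait I2 write@8; RAW R5: wait I3 write@14]
I5: IS=15 RO=19 EX=20 WR=21  [WAW R5: wait I3 write@14; RAW R1: wait I4 write@18]
I6: IS=22 RO=23 EX=24 WR=25  [struct: SHIFT busy until I5 writes@21]
I7: IS=23 RO=24 EX=30 WR=31
I8: IS=32 RO=33 EX=35 WR=36  [WAW R1: wait I7 write@31]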